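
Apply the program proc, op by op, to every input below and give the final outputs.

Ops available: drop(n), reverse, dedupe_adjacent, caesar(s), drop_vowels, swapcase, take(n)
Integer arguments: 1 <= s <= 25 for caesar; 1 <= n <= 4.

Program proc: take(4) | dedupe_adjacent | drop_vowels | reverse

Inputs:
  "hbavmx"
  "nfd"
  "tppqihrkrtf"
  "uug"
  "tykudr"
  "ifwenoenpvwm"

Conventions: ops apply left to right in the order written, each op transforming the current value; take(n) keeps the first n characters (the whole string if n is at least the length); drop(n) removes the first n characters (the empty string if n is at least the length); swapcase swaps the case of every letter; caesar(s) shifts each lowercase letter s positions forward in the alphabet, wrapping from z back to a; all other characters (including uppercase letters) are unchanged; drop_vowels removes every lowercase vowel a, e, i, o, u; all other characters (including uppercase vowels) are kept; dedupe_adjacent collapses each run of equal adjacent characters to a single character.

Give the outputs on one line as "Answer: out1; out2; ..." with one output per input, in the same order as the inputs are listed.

Execution, op by op:
  "hbavmx" -> "hbav" -> "hbav" -> "hbv" -> "vbh"
  "nfd" -> "nfd" -> "nfd" -> "nfd" -> "dfn"
  "tppqihrkrtf" -> "tppq" -> "tpq" -> "tpq" -> "qpt"
  "uug" -> "uug" -> "ug" -> "g" -> "g"
  "tykudr" -> "tyku" -> "tyku" -> "tyk" -> "kyt"
  "ifwenoenpvwm" -> "ifwe" -> "ifwe" -> "fw" -> "wf"

"vbh"; "dfn"; "qpt"; "g"; "kyt"; "wf"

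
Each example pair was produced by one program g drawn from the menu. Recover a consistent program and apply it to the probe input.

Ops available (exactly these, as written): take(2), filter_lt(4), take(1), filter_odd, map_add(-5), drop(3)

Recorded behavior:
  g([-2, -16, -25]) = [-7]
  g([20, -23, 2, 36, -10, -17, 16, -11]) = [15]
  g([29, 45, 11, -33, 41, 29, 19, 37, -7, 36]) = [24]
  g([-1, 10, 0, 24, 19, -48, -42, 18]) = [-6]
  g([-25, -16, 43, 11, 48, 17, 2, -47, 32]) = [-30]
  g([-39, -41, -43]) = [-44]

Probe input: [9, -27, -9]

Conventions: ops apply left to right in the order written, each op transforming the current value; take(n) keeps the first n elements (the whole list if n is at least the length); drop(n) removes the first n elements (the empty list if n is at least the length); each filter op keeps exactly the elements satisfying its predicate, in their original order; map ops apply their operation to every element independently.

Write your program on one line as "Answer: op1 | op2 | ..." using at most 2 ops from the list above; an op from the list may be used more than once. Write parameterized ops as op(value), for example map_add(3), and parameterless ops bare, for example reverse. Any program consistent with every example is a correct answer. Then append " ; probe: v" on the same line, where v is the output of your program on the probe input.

take(1) | map_add(-5) ; probe: [4]

Check, running the answer program on each example:
  [-2, -16, -25] -> [-2] -> [-7]
  [20, -23, 2, 36, -10, -17, 16, -11] -> [20] -> [15]
  [29, 45, 11, -33, 41, 29, 19, 37, -7, 36] -> [29] -> [24]
  [-1, 10, 0, 24, 19, -48, -42, 18] -> [-1] -> [-6]
  [-25, -16, 43, 11, 48, 17, 2, -47, 32] -> [-25] -> [-30]
  [-39, -41, -43] -> [-39] -> [-44]
  probe: [9, -27, -9] -> [9] -> [4]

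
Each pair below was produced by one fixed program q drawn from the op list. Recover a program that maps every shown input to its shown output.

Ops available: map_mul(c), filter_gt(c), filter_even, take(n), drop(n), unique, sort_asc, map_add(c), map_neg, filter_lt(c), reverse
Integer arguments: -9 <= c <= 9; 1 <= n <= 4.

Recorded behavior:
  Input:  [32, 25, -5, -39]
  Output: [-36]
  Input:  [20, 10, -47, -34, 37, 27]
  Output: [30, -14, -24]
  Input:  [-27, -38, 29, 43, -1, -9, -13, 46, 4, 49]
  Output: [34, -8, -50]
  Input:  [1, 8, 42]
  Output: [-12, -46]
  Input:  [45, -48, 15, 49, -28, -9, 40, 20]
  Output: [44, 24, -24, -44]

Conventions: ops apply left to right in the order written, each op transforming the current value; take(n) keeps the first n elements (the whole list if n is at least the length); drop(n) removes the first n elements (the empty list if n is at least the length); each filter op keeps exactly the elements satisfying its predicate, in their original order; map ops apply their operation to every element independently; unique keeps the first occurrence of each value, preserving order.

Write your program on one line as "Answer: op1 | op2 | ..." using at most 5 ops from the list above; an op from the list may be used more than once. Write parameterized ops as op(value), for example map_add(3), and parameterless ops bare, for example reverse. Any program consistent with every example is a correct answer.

sort_asc | map_neg | map_add(-4) | filter_even

Check, running the answer program on each example:
  [32, 25, -5, -39] -> [-39, -5, 25, 32] -> [39, 5, -25, -32] -> [35, 1, -29, -36] -> [-36]
  [20, 10, -47, -34, 37, 27] -> [-47, -34, 10, 20, 27, 37] -> [47, 34, -10, -20, -27, -37] -> [43, 30, -14, -24, -31, -41] -> [30, -14, -24]
  [-27, -38, 29, 43, -1, -9, -13, 46, 4, 49] -> [-38, -27, -13, -9, -1, 4, 29, 43, 46, 49] -> [38, 27, 13, 9, 1, -4, -29, -43, -46, -49] -> [34, 23, 9, 5, -3, -8, -33, -47, -50, -53] -> [34, -8, -50]
  [1, 8, 42] -> [1, 8, 42] -> [-1, -8, -42] -> [-5, -12, -46] -> [-12, -46]
  [45, -48, 15, 49, -28, -9, 40, 20] -> [-48, -28, -9, 15, 20, 40, 45, 49] -> [48, 28, 9, -15, -20, -40, -45, -49] -> [44, 24, 5, -19, -24, -44, -49, -53] -> [44, 24, -24, -44]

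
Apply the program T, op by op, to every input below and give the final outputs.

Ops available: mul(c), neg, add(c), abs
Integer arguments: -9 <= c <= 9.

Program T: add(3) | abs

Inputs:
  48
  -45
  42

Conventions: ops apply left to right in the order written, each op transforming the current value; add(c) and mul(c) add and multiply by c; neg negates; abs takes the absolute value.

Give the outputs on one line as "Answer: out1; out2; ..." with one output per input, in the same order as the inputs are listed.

Execution, op by op:
  48 -> 51 -> 51
  -45 -> -42 -> 42
  42 -> 45 -> 45

51; 42; 45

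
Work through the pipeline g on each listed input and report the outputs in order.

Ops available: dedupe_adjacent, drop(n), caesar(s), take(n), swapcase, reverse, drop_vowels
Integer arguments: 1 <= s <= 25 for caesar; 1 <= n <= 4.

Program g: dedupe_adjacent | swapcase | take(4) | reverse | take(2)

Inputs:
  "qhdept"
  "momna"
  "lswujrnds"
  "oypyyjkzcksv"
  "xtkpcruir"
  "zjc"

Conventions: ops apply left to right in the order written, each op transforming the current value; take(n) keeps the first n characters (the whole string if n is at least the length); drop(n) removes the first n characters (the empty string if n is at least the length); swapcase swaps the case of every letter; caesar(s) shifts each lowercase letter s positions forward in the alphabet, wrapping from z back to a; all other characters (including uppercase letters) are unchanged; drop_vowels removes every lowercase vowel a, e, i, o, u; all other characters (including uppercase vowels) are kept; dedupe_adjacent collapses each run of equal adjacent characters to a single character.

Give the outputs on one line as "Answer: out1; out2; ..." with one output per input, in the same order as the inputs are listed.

"ED"; "NM"; "UW"; "YP"; "PK"; "CJ"

Execution, op by op:
  "qhdept" -> "qhdept" -> "QHDEPT" -> "QHDE" -> "EDHQ" -> "ED"
  "momna" -> "momna" -> "MOMNA" -> "MOMN" -> "NMOM" -> "NM"
  "lswujrnds" -> "lswujrnds" -> "LSWUJRNDS" -> "LSWU" -> "UWSL" -> "UW"
  "oypyyjkzcksv" -> "oypyjkzcksv" -> "OYPYJKZCKSV" -> "OYPY" -> "YPYO" -> "YP"
  "xtkpcruir" -> "xtkpcruir" -> "XTKPCRUIR" -> "XTKP" -> "PKTX" -> "PK"
  "zjc" -> "zjc" -> "ZJC" -> "ZJC" -> "CJZ" -> "CJ"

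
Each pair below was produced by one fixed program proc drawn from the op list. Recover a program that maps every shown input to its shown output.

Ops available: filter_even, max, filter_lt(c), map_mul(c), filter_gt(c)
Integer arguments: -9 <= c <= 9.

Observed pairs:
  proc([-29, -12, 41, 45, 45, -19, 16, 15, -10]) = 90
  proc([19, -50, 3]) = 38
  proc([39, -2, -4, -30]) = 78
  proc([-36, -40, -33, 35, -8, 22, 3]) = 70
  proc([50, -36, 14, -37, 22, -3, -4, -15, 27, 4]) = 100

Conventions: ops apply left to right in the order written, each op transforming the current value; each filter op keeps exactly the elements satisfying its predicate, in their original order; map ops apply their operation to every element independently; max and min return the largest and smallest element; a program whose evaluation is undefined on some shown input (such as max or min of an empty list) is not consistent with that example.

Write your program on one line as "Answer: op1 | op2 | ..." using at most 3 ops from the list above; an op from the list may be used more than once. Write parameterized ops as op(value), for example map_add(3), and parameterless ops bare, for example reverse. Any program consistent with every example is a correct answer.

map_mul(2) | max

Check, running the answer program on each example:
  [-29, -12, 41, 45, 45, -19, 16, 15, -10] -> [-58, -24, 82, 90, 90, -38, 32, 30, -20] -> 90
  [19, -50, 3] -> [38, -100, 6] -> 38
  [39, -2, -4, -30] -> [78, -4, -8, -60] -> 78
  [-36, -40, -33, 35, -8, 22, 3] -> [-72, -80, -66, 70, -16, 44, 6] -> 70
  [50, -36, 14, -37, 22, -3, -4, -15, 27, 4] -> [100, -72, 28, -74, 44, -6, -8, -30, 54, 8] -> 100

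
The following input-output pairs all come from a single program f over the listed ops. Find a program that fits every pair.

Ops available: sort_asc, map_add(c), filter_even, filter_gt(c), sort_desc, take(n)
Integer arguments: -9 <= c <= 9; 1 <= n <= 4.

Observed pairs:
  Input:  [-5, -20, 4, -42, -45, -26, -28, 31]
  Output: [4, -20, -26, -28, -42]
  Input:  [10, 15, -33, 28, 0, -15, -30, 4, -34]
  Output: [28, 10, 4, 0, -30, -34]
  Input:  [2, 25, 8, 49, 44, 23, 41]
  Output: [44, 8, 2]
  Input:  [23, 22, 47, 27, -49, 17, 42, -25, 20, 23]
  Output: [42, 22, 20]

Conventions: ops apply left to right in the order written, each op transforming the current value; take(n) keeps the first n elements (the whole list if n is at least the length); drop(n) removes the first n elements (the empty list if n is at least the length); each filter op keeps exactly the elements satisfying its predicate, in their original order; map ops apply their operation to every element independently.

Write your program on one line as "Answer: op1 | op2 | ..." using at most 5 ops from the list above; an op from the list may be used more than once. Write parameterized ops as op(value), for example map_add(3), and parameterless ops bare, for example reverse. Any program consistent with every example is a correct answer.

sort_desc | sort_asc | filter_even | sort_desc

Check, running the answer program on each example:
  [-5, -20, 4, -42, -45, -26, -28, 31] -> [31, 4, -5, -20, -26, -28, -42, -45] -> [-45, -42, -28, -26, -20, -5, 4, 31] -> [-42, -28, -26, -20, 4] -> [4, -20, -26, -28, -42]
  [10, 15, -33, 28, 0, -15, -30, 4, -34] -> [28, 15, 10, 4, 0, -15, -30, -33, -34] -> [-34, -33, -30, -15, 0, 4, 10, 15, 28] -> [-34, -30, 0, 4, 10, 28] -> [28, 10, 4, 0, -30, -34]
  [2, 25, 8, 49, 44, 23, 41] -> [49, 44, 41, 25, 23, 8, 2] -> [2, 8, 23, 25, 41, 44, 49] -> [2, 8, 44] -> [44, 8, 2]
  [23, 22, 47, 27, -49, 17, 42, -25, 20, 23] -> [47, 42, 27, 23, 23, 22, 20, 17, -25, -49] -> [-49, -25, 17, 20, 22, 23, 23, 27, 42, 47] -> [20, 22, 42] -> [42, 22, 20]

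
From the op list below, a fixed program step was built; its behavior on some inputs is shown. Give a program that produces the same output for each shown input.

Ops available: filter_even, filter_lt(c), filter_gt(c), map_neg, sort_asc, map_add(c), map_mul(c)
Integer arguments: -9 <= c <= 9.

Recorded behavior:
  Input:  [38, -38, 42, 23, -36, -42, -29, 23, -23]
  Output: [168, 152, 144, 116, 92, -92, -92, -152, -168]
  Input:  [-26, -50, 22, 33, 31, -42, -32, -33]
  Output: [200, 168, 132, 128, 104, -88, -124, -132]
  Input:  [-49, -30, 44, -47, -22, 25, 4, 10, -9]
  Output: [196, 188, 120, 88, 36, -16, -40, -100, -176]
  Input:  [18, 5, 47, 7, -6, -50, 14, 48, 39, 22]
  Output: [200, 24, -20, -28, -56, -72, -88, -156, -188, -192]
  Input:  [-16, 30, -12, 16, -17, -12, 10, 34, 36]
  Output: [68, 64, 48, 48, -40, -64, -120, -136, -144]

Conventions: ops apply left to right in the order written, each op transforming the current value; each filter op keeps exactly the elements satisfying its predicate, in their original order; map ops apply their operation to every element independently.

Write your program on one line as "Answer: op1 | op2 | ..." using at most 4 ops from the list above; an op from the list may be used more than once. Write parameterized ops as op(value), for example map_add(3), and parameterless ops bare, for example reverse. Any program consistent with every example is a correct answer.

sort_asc | map_mul(2) | map_mul(-2)

Check, running the answer program on each example:
  [38, -38, 42, 23, -36, -42, -29, 23, -23] -> [-42, -38, -36, -29, -23, 23, 23, 38, 42] -> [-84, -76, -72, -58, -46, 46, 46, 76, 84] -> [168, 152, 144, 116, 92, -92, -92, -152, -168]
  [-26, -50, 22, 33, 31, -42, -32, -33] -> [-50, -42, -33, -32, -26, 22, 31, 33] -> [-100, -84, -66, -64, -52, 44, 62, 66] -> [200, 168, 132, 128, 104, -88, -124, -132]
  [-49, -30, 44, -47, -22, 25, 4, 10, -9] -> [-49, -47, -30, -22, -9, 4, 10, 25, 44] -> [-98, -94, -60, -44, -18, 8, 20, 50, 88] -> [196, 188, 120, 88, 36, -16, -40, -100, -176]
  [18, 5, 47, 7, -6, -50, 14, 48, 39, 22] -> [-50, -6, 5, 7, 14, 18, 22, 39, 47, 48] -> [-100, -12, 10, 14, 28, 36, 44, 78, 94, 96] -> [200, 24, -20, -28, -56, -72, -88, -156, -188, -192]
  [-16, 30, -12, 16, -17, -12, 10, 34, 36] -> [-17, -16, -12, -12, 10, 16, 30, 34, 36] -> [-34, -32, -24, -24, 20, 32, 60, 68, 72] -> [68, 64, 48, 48, -40, -64, -120, -136, -144]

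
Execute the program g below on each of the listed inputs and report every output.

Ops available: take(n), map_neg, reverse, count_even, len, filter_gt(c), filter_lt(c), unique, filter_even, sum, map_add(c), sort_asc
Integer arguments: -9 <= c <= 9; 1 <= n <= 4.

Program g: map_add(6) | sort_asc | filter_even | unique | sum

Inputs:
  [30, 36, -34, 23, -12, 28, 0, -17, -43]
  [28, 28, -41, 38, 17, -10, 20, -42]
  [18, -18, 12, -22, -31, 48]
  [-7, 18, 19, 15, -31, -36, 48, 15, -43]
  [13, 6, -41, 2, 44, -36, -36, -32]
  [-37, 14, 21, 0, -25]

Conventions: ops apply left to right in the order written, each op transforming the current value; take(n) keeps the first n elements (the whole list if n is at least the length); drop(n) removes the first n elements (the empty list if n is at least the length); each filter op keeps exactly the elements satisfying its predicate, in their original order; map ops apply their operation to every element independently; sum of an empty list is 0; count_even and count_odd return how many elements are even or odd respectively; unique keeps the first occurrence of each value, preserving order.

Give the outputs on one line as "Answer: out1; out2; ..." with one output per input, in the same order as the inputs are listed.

84; 64; 68; 48; 14; 26

Execution, op by op:
  [30, 36, -34, 23, -12, 28, 0, -17, -43] -> [36, 42, -28, 29, -6, 34, 6, -11, -37] -> [-37, -28, -11, -6, 6, 29, 34, 36, 42] -> [-28, -6, 6, 34, 36, 42] -> [-28, -6, 6, 34, 36, 42] -> 84
  [28, 28, -41, 38, 17, -10, 20, -42] -> [34, 34, -35, 44, 23, -4, 26, -36] -> [-36, -35, -4, 23, 26, 34, 34, 44] -> [-36, -4, 26, 34, 34, 44] -> [-36, -4, 26, 34, 44] -> 64
  [18, -18, 12, -22, -31, 48] -> [24, -12, 18, -16, -25, 54] -> [-25, -16, -12, 18, 24, 54] -> [-16, -12, 18, 24, 54] -> [-16, -12, 18, 24, 54] -> 68
  [-7, 18, 19, 15, -31, -36, 48, 15, -43] -> [-1, 24, 25, 21, -25, -30, 54, 21, -37] -> [-37, -30, -25, -1, 21, 21, 24, 25, 54] -> [-30, 24, 54] -> [-30, 24, 54] -> 48
  [13, 6, -41, 2, 44, -36, -36, -32] -> [19, 12, -35, 8, 50, -30, -30, -26] -> [-35, -30, -30, -26, 8, 12, 19, 50] -> [-30, -30, -26, 8, 12, 50] -> [-30, -26, 8, 12, 50] -> 14
  [-37, 14, 21, 0, -25] -> [-31, 20, 27, 6, -19] -> [-31, -19, 6, 20, 27] -> [6, 20] -> [6, 20] -> 26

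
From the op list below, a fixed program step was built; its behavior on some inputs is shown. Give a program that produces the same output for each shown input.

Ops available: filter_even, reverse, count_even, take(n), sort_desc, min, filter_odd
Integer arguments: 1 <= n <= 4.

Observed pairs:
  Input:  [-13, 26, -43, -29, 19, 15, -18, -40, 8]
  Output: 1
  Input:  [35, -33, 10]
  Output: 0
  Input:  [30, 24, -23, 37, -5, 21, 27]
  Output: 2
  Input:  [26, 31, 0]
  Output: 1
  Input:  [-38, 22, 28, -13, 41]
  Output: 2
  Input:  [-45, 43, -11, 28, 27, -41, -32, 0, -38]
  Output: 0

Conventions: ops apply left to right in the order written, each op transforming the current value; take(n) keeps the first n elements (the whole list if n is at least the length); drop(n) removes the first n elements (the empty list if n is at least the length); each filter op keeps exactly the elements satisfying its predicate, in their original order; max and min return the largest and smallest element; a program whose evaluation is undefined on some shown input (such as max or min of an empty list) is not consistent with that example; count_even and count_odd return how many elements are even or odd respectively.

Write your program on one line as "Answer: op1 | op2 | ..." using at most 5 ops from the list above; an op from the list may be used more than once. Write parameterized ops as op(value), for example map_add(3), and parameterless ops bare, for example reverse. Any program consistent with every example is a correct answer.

take(4) | take(2) | reverse | count_even

Check, running the answer program on each example:
  [-13, 26, -43, -29, 19, 15, -18, -40, 8] -> [-13, 26, -43, -29] -> [-13, 26] -> [26, -13] -> 1
  [35, -33, 10] -> [35, -33, 10] -> [35, -33] -> [-33, 35] -> 0
  [30, 24, -23, 37, -5, 21, 27] -> [30, 24, -23, 37] -> [30, 24] -> [24, 30] -> 2
  [26, 31, 0] -> [26, 31, 0] -> [26, 31] -> [31, 26] -> 1
  [-38, 22, 28, -13, 41] -> [-38, 22, 28, -13] -> [-38, 22] -> [22, -38] -> 2
  [-45, 43, -11, 28, 27, -41, -32, 0, -38] -> [-45, 43, -11, 28] -> [-45, 43] -> [43, -45] -> 0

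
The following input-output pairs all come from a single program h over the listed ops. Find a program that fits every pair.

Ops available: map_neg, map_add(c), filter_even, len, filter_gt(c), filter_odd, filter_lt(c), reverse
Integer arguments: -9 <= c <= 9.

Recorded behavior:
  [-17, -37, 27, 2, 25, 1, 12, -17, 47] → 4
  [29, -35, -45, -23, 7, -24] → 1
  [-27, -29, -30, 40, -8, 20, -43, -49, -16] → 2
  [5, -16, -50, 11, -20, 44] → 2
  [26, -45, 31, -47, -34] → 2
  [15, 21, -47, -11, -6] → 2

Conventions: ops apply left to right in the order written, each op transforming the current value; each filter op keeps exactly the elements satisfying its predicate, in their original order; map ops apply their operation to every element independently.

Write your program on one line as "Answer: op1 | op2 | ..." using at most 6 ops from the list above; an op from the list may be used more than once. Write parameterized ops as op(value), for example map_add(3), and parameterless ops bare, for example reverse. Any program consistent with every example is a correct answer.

map_neg | filter_lt(2) | map_add(-1) | filter_lt(-9) | len

Check, running the answer program on each example:
  [-17, -37, 27, 2, 25, 1, 12, -17, 47] -> [17, 37, -27, -2, -25, -1, -12, 17, -47] -> [-27, -2, -25, -1, -12, -47] -> [-28, -3, -26, -2, -13, -48] -> [-28, -26, -13, -48] -> 4
  [29, -35, -45, -23, 7, -24] -> [-29, 35, 45, 23, -7, 24] -> [-29, -7] -> [-30, -8] -> [-30] -> 1
  [-27, -29, -30, 40, -8, 20, -43, -49, -16] -> [27, 29, 30, -40, 8, -20, 43, 49, 16] -> [-40, -20] -> [-41, -21] -> [-41, -21] -> 2
  [5, -16, -50, 11, -20, 44] -> [-5, 16, 50, -11, 20, -44] -> [-5, -11, -44] -> [-6, -12, -45] -> [-12, -45] -> 2
  [26, -45, 31, -47, -34] -> [-26, 45, -31, 47, 34] -> [-26, -31] -> [-27, -32] -> [-27, -32] -> 2
  [15, 21, -47, -11, -6] -> [-15, -21, 47, 11, 6] -> [-15, -21] -> [-16, -22] -> [-16, -22] -> 2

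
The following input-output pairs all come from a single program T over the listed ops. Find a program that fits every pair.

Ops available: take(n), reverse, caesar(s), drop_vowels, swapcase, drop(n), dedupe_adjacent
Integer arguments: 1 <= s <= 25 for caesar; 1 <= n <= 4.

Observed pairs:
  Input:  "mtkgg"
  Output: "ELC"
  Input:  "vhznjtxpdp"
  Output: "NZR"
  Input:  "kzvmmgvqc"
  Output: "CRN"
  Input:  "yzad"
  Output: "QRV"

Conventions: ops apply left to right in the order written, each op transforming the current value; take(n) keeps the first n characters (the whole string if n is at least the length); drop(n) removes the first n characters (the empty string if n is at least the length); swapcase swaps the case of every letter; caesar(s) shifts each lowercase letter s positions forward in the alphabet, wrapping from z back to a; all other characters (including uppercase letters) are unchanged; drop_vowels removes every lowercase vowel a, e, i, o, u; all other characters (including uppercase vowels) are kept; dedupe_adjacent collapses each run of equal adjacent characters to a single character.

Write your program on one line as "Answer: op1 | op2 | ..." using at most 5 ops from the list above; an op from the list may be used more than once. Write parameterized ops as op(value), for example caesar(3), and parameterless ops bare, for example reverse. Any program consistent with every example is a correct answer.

drop_vowels | dedupe_adjacent | caesar(18) | swapcase | take(3)

Check, running the answer program on each example:
  "mtkgg" -> "mtkgg" -> "mtkg" -> "elcy" -> "ELCY" -> "ELC"
  "vhznjtxpdp" -> "vhznjtxpdp" -> "vhznjtxpdp" -> "nzrfblphvh" -> "NZRFBLPHVH" -> "NZR"
  "kzvmmgvqc" -> "kzvmmgvqc" -> "kzvmgvqc" -> "crneyniu" -> "CRNEYNIU" -> "CRN"
  "yzad" -> "yzd" -> "yzd" -> "qrv" -> "QRV" -> "QRV"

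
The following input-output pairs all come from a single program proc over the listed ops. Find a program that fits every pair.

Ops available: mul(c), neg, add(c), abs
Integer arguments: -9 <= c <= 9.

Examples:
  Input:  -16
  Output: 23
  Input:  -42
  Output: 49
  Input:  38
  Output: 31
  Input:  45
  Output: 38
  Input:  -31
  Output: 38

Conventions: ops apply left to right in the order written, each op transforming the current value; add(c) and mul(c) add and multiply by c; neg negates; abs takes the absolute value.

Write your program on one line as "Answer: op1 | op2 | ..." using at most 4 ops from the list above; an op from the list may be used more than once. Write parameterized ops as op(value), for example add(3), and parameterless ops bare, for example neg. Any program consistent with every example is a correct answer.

mul(-1) | add(7) | neg | abs

Check, running the answer program on each example:
  -16 -> 16 -> 23 -> -23 -> 23
  -42 -> 42 -> 49 -> -49 -> 49
  38 -> -38 -> -31 -> 31 -> 31
  45 -> -45 -> -38 -> 38 -> 38
  -31 -> 31 -> 38 -> -38 -> 38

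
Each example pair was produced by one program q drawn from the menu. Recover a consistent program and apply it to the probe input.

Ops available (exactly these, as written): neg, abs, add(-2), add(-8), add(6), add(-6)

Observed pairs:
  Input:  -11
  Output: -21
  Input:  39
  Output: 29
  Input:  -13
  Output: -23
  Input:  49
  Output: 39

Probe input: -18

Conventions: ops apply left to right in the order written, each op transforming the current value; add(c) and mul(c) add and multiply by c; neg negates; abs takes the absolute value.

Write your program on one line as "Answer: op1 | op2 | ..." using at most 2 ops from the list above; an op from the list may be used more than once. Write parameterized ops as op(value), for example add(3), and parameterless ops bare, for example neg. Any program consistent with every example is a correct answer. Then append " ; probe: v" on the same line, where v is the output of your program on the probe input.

add(-2) | add(-8) ; probe: -28

Check, running the answer program on each example:
  -11 -> -13 -> -21
  39 -> 37 -> 29
  -13 -> -15 -> -23
  49 -> 47 -> 39
  probe: -18 -> -20 -> -28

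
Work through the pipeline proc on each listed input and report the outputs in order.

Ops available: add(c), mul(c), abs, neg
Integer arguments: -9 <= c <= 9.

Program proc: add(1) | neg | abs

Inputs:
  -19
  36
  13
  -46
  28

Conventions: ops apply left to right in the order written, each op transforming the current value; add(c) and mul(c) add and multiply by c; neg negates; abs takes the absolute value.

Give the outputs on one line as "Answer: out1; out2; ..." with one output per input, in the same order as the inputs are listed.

Execution, op by op:
  -19 -> -18 -> 18 -> 18
  36 -> 37 -> -37 -> 37
  13 -> 14 -> -14 -> 14
  -46 -> -45 -> 45 -> 45
  28 -> 29 -> -29 -> 29

18; 37; 14; 45; 29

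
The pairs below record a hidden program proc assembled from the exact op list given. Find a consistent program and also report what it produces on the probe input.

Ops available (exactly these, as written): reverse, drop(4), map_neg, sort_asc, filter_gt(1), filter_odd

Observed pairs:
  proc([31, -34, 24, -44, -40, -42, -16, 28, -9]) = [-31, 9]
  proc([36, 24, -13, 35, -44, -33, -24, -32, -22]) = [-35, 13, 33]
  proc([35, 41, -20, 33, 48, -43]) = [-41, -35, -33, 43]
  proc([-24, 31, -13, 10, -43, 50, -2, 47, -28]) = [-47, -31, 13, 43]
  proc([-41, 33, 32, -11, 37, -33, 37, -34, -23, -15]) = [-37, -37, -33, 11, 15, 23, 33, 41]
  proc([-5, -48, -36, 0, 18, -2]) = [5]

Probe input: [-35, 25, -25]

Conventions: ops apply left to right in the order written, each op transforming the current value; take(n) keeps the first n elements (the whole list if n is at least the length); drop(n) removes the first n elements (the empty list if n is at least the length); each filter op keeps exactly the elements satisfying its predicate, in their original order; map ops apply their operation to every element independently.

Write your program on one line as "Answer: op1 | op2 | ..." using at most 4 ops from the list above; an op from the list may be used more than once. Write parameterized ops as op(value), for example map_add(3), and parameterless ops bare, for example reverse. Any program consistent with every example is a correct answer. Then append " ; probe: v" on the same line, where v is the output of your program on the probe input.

map_neg | sort_asc | filter_odd ; probe: [-25, 25, 35]

Check, running the answer program on each example:
  [31, -34, 24, -44, -40, -42, -16, 28, -9] -> [-31, 34, -24, 44, 40, 42, 16, -28, 9] -> [-31, -28, -24, 9, 16, 34, 40, 42, 44] -> [-31, 9]
  [36, 24, -13, 35, -44, -33, -24, -32, -22] -> [-36, -24, 13, -35, 44, 33, 24, 32, 22] -> [-36, -35, -24, 13, 22, 24, 32, 33, 44] -> [-35, 13, 33]
  [35, 41, -20, 33, 48, -43] -> [-35, -41, 20, -33, -48, 43] -> [-48, -41, -35, -33, 20, 43] -> [-41, -35, -33, 43]
  [-24, 31, -13, 10, -43, 50, -2, 47, -28] -> [24, -31, 13, -10, 43, -50, 2, -47, 28] -> [-50, -47, -31, -10, 2, 13, 24, 28, 43] -> [-47, -31, 13, 43]
  [-41, 33, 32, -11, 37, -33, 37, -34, -23, -15] -> [41, -33, -32, 11, -37, 33, -37, 34, 23, 15] -> [-37, -37, -33, -32, 11, 15, 23, 33, 34, 41] -> [-37, -37, -33, 11, 15, 23, 33, 41]
  [-5, -48, -36, 0, 18, -2] -> [5, 48, 36, 0, -18, 2] -> [-18, 0, 2, 5, 36, 48] -> [5]
  probe: [-35, 25, -25] -> [35, -25, 25] -> [-25, 25, 35] -> [-25, 25, 35]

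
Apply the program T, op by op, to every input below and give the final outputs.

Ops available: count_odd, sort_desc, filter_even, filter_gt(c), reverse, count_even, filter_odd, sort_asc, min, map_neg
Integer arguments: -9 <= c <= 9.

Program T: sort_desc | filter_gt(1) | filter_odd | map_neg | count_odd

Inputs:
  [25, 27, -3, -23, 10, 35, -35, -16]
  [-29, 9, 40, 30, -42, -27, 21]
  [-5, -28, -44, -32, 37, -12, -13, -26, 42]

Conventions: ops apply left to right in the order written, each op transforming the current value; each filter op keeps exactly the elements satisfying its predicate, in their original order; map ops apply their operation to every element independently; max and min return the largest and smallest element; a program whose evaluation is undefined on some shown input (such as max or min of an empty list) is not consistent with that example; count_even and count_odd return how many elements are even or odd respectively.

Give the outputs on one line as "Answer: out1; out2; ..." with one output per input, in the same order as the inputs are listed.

Execution, op by op:
  [25, 27, -3, -23, 10, 35, -35, -16] -> [35, 27, 25, 10, -3, -16, -23, -35] -> [35, 27, 25, 10] -> [35, 27, 25] -> [-35, -27, -25] -> 3
  [-29, 9, 40, 30, -42, -27, 21] -> [40, 30, 21, 9, -27, -29, -42] -> [40, 30, 21, 9] -> [21, 9] -> [-21, -9] -> 2
  [-5, -28, -44, -32, 37, -12, -13, -26, 42] -> [42, 37, -5, -12, -13, -26, -28, -32, -44] -> [42, 37] -> [37] -> [-37] -> 1

3; 2; 1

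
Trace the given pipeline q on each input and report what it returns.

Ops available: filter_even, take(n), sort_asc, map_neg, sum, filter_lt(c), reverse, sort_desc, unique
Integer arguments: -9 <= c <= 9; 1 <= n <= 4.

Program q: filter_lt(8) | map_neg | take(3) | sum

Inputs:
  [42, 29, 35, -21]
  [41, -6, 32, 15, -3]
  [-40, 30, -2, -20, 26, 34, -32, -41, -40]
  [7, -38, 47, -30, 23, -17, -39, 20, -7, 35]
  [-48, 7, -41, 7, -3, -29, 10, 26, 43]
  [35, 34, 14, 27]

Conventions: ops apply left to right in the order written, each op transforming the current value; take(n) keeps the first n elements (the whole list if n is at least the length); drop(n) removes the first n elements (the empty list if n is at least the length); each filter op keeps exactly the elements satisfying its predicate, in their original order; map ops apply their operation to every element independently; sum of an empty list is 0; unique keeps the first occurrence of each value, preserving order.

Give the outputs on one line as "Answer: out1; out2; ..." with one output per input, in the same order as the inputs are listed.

Execution, op by op:
  [42, 29, 35, -21] -> [-21] -> [21] -> [21] -> 21
  [41, -6, 32, 15, -3] -> [-6, -3] -> [6, 3] -> [6, 3] -> 9
  [-40, 30, -2, -20, 26, 34, -32, -41, -40] -> [-40, -2, -20, -32, -41, -40] -> [40, 2, 20, 32, 41, 40] -> [40, 2, 20] -> 62
  [7, -38, 47, -30, 23, -17, -39, 20, -7, 35] -> [7, -38, -30, -17, -39, -7] -> [-7, 38, 30, 17, 39, 7] -> [-7, 38, 30] -> 61
  [-48, 7, -41, 7, -3, -29, 10, 26, 43] -> [-48, 7, -41, 7, -3, -29] -> [48, -7, 41, -7, 3, 29] -> [48, -7, 41] -> 82
  [35, 34, 14, 27] -> [] -> [] -> [] -> 0

21; 9; 62; 61; 82; 0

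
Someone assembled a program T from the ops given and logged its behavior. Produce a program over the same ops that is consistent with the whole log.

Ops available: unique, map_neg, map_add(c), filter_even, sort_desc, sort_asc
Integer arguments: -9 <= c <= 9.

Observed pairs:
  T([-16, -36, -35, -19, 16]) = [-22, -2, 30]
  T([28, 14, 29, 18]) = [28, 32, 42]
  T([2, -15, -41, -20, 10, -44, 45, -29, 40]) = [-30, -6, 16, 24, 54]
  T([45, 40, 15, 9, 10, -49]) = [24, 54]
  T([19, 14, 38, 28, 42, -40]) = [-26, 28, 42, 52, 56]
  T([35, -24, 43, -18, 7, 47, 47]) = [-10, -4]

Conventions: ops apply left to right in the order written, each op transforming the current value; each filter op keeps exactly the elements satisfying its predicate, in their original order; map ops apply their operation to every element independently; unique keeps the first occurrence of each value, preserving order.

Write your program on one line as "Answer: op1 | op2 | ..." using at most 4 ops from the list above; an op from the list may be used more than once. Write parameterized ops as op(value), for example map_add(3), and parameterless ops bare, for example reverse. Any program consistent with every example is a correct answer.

filter_even | map_add(8) | sort_asc | map_add(6)

Check, running the answer program on each example:
  [-16, -36, -35, -19, 16] -> [-16, -36, 16] -> [-8, -28, 24] -> [-28, -8, 24] -> [-22, -2, 30]
  [28, 14, 29, 18] -> [28, 14, 18] -> [36, 22, 26] -> [22, 26, 36] -> [28, 32, 42]
  [2, -15, -41, -20, 10, -44, 45, -29, 40] -> [2, -20, 10, -44, 40] -> [10, -12, 18, -36, 48] -> [-36, -12, 10, 18, 48] -> [-30, -6, 16, 24, 54]
  [45, 40, 15, 9, 10, -49] -> [40, 10] -> [48, 18] -> [18, 48] -> [24, 54]
  [19, 14, 38, 28, 42, -40] -> [14, 38, 28, 42, -40] -> [22, 46, 36, 50, -32] -> [-32, 22, 36, 46, 50] -> [-26, 28, 42, 52, 56]
  [35, -24, 43, -18, 7, 47, 47] -> [-24, -18] -> [-16, -10] -> [-16, -10] -> [-10, -4]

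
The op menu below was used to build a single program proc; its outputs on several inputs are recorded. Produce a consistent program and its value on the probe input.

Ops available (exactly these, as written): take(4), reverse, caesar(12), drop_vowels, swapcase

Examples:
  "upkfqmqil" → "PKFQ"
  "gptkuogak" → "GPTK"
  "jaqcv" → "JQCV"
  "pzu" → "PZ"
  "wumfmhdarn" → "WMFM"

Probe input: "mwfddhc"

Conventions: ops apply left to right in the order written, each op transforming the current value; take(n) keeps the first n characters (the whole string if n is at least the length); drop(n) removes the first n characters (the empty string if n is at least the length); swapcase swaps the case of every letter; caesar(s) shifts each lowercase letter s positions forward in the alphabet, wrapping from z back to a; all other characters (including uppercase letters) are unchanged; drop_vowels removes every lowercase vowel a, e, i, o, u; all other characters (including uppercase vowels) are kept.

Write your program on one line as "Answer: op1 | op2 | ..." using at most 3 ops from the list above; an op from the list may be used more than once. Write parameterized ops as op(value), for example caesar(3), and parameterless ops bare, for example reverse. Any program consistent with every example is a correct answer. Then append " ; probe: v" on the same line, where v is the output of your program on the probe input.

drop_vowels | swapcase | take(4) ; probe: "MWFD"

Check, running the answer program on each example:
  "upkfqmqil" -> "pkfqmql" -> "PKFQMQL" -> "PKFQ"
  "gptkuogak" -> "gptkgk" -> "GPTKGK" -> "GPTK"
  "jaqcv" -> "jqcv" -> "JQCV" -> "JQCV"
  "pzu" -> "pz" -> "PZ" -> "PZ"
  "wumfmhdarn" -> "wmfmhdrn" -> "WMFMHDRN" -> "WMFM"
  probe: "mwfddhc" -> "mwfddhc" -> "MWFDDHC" -> "MWFD"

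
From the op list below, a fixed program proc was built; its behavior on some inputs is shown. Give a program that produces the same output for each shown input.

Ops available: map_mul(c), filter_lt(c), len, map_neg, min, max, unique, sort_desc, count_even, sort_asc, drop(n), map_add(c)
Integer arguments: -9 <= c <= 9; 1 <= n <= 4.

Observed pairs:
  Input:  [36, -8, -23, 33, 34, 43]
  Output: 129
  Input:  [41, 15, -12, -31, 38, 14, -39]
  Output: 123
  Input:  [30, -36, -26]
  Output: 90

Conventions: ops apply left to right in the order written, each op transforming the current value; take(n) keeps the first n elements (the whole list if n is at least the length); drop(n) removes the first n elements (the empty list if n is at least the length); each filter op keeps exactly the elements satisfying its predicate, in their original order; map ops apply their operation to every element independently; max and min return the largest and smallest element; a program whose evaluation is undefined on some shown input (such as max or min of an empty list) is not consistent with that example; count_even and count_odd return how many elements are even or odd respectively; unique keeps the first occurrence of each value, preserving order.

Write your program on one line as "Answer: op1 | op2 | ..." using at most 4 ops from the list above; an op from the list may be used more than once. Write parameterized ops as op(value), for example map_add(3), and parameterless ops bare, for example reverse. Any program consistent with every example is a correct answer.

map_neg | sort_asc | map_mul(-3) | max

Check, running the answer program on each example:
  [36, -8, -23, 33, 34, 43] -> [-36, 8, 23, -33, -34, -43] -> [-43, -36, -34, -33, 8, 23] -> [129, 108, 102, 99, -24, -69] -> 129
  [41, 15, -12, -31, 38, 14, -39] -> [-41, -15, 12, 31, -38, -14, 39] -> [-41, -38, -15, -14, 12, 31, 39] -> [123, 114, 45, 42, -36, -93, -117] -> 123
  [30, -36, -26] -> [-30, 36, 26] -> [-30, 26, 36] -> [90, -78, -108] -> 90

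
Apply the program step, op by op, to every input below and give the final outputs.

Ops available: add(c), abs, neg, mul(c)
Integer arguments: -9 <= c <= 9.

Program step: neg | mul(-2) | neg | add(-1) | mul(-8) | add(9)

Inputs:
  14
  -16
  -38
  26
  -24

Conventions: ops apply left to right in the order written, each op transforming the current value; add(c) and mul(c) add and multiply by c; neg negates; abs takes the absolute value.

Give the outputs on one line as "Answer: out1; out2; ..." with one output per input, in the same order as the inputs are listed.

241; -239; -591; 433; -367

Execution, op by op:
  14 -> -14 -> 28 -> -28 -> -29 -> 232 -> 241
  -16 -> 16 -> -32 -> 32 -> 31 -> -248 -> -239
  -38 -> 38 -> -76 -> 76 -> 75 -> -600 -> -591
  26 -> -26 -> 52 -> -52 -> -53 -> 424 -> 433
  -24 -> 24 -> -48 -> 48 -> 47 -> -376 -> -367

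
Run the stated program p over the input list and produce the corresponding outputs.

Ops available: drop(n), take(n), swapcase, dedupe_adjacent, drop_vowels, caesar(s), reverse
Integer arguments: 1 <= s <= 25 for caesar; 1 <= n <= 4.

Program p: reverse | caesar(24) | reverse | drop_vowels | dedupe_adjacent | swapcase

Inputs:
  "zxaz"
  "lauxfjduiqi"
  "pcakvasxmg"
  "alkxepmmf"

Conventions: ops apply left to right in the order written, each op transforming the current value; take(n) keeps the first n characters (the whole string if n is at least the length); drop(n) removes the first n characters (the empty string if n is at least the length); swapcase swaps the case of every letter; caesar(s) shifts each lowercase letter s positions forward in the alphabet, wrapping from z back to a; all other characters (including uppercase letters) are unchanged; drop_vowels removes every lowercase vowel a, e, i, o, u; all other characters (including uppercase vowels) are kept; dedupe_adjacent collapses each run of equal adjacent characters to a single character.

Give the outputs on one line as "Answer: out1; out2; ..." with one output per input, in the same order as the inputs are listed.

"XVYX"; "JYSVDHBSG"; "NYTYQVK"; "YJVCNKD"

Execution, op by op:
  "zxaz" -> "zaxz" -> "xyvx" -> "xvyx" -> "xvyx" -> "xvyx" -> "XVYX"
  "lauxfjduiqi" -> "iqiudjfxual" -> "gogsbhdvsyj" -> "jysvdhbsgog" -> "jysvdhbsgg" -> "jysvdhbsg" -> "JYSVDHBSG"
  "pcakvasxmg" -> "gmxsavkacp" -> "ekvqytiyan" -> "nayityqvke" -> "nytyqvk" -> "nytyqvk" -> "NYTYQVK"
  "alkxepmmf" -> "fmmpexkla" -> "dkkncvijy" -> "yjivcnkkd" -> "yjvcnkkd" -> "yjvcnkd" -> "YJVCNKD"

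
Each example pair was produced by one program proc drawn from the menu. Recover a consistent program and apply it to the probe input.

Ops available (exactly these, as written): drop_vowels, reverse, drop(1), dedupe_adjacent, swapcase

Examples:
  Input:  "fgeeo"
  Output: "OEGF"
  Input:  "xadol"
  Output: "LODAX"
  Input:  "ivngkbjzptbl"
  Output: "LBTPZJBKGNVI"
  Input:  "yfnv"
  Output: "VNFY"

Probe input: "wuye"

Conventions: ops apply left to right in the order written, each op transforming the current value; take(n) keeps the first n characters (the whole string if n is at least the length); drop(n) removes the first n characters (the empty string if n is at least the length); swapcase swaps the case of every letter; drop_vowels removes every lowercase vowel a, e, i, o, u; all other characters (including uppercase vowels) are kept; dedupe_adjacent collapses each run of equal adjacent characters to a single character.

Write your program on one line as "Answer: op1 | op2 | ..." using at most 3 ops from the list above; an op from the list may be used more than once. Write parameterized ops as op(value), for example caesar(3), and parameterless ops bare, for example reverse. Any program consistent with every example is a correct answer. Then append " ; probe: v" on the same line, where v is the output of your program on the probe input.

dedupe_adjacent | reverse | swapcase ; probe: "EYUW"

Check, running the answer program on each example:
  "fgeeo" -> "fgeo" -> "oegf" -> "OEGF"
  "xadol" -> "xadol" -> "lodax" -> "LODAX"
  "ivngkbjzptbl" -> "ivngkbjzptbl" -> "lbtpzjbkgnvi" -> "LBTPZJBKGNVI"
  "yfnv" -> "yfnv" -> "vnfy" -> "VNFY"
  probe: "wuye" -> "wuye" -> "eyuw" -> "EYUW"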